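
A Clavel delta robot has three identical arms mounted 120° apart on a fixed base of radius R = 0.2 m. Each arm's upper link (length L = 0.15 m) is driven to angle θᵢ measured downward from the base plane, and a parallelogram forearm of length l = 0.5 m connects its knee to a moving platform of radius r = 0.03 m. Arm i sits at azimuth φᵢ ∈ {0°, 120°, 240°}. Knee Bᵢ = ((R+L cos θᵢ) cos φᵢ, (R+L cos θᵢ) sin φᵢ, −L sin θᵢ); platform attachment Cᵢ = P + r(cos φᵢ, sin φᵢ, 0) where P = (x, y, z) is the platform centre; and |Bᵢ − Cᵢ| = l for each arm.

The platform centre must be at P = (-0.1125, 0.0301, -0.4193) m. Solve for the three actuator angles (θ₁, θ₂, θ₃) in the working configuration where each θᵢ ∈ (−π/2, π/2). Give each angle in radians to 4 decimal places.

arm 1 (φ=0.0°): x'=-0.1125, y'=0.0301
  A=0.2825, B=-0.4193, C=(l²−L²−A²−y'²−z²)/(2L)=-0.0967
  γ=atan2(-0.4193,0.2825)=-0.9779;  ψ=arccos(-0.1914)=1.7633;  θ1=γ+ψ≈0.7854
rotate P by −φ2: (0.0823, 0.0824, -0.4193)
  A cos θ + B sin θ = C:  0.0877·cos θ + -0.4193·sin θ = 0.1240
  θ2 = atan2(B,A) + arccos(C/0.4284) = -0.0876
φ3=240.0° → target in arm frame (0.0302, -0.1125)
  A=0.1398, B=-0.4193, C=(l²−L²−A²−y'²−z²)/(2L)=0.0650
  θ3 = atan2(B,A) + arccos(C/0.4420) = 0.1744

θ₁ = 0.7854, θ₂ = -0.0876, θ₃ = 0.1744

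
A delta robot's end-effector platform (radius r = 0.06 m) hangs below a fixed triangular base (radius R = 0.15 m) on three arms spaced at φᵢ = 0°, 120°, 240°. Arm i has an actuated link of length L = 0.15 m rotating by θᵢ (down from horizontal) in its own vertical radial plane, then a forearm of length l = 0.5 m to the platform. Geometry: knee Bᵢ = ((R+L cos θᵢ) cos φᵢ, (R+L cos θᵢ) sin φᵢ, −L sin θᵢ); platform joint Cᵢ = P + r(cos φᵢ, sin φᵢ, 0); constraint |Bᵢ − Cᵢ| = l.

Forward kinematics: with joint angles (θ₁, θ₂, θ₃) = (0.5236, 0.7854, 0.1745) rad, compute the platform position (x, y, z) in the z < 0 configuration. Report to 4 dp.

(-0.0065, -0.1172, -0.5051)

φ1=0.0°: virtual centre (0.2199, 0.0000, -0.0750), radius l
S2 = (0.1961·cos120.0°, 0.1961·sin120.0°, -0.1061) = (-0.0980, 0.1698, -0.1061)
S3 = (0.2377·cos240.0°, 0.2377·sin240.0°, -0.0260) = (-0.1189, -0.2059, -0.0260)
eliminate P² terms by subtracting sphere 1 from 2 and 3
[-0.6359 0.3396 -0.0621]·P = -0.0043;  [-0.6775 -0.4117 0.0979]·P = 0.0032
Cramer: x(z) = 0.0014+0.0156z;  y(z) = -0.0101+0.2122z
into |P−S₁|² = l²: 1.0453z² + 0.1389z + -0.1965 = 0;  Δ = 0.8410;  z = -0.5051 or 0.3722 → z<0 root = -0.5051
x = -0.0065, y = -0.1172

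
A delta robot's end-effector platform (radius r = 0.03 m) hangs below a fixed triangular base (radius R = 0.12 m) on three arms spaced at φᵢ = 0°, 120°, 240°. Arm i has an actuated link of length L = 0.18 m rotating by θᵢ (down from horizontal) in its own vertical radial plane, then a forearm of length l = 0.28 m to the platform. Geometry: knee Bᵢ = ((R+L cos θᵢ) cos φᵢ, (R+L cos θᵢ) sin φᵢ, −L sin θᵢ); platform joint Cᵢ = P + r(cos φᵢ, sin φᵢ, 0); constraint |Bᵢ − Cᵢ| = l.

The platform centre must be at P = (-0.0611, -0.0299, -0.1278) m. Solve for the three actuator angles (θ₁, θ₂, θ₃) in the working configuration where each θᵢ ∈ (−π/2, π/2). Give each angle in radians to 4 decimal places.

rotate P by −φ1: (-0.0611, -0.0299, -0.1278)
  A=0.1511, B=-0.1278, C=(l²−L²−A²−y'²−z²)/(2L)=0.0165
  γ=atan2(-0.1278,0.1511)=-0.7020;  ψ=arccos(0.0834)=1.4873;  θ1=γ+ψ≈0.7852
arm 2 (φ=120.0°): x'=0.0047, y'=0.0679
  A=0.0853, B=-0.1278, C=(l²−L²−A²−y'²−z²)/(2L)=0.0494
  θ2 = atan2(B,A) + arccos(C/0.1537) = 0.2616
φ3=240.0° → target in arm frame (0.0564, -0.0380)
  A=0.0336, B=-0.1278, C=(l²−L²−A²−y'²−z²)/(2L)=0.0753
  γ=atan2(-0.1278,0.0336)=-1.3140;  ψ=arccos(0.5697)=0.9646;  θ3=γ+ψ≈-0.3494

θ₁ = 0.7852, θ₂ = 0.2616, θ₃ = -0.3494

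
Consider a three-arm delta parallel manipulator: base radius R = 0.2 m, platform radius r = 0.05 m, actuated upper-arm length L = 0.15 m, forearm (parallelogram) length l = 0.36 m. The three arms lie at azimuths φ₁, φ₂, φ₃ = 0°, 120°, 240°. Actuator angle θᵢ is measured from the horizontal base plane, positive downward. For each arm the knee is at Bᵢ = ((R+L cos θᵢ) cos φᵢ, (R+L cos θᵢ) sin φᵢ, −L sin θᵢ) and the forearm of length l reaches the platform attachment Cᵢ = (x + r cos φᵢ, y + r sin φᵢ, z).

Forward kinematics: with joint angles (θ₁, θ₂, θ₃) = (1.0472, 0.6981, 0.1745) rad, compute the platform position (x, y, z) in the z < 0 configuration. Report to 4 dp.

(-0.0800, -0.0527, -0.3138)

φ1=0.0°: virtual centre (0.2250, 0.0000, -0.1299), radius l
φ2=120.0°: virtual centre (-0.1325, 0.2294, -0.0964), radius l
φ3=240.0°: virtual centre (-0.1489, -0.2578, -0.0260), radius l
eliminate P² terms by subtracting sphere 1 from 2 and 3
plane₁₂: -0.7149x+0.4588y+0.0670z = 0.0120
det = 0.7117;  x = -0.0227+0.1824z,  y = -0.0093+0.1383z
sphere 1 gives Az²+Bz+C=0 with A=1.0524, B=0.1668, C=-0.0513;  B²−4AC=0.2436;  roots -0.3138, 0.1552;  negative root z = -0.3138
x = -0.0800, y = -0.0527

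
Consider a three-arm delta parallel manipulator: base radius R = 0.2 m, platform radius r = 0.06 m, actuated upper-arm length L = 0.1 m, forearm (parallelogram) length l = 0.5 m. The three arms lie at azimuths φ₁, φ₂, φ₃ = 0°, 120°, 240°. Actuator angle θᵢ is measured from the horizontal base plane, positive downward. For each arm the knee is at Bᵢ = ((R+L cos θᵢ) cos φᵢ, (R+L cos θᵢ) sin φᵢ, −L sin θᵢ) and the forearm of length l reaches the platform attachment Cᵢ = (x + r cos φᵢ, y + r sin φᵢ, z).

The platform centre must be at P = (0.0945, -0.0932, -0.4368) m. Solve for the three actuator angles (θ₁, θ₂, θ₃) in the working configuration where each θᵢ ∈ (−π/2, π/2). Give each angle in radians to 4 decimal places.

θ₁ = -0.3493, θ₂ = 0.7850, θ₃ = -0.0006

rotate P by −φ1: (0.0945, -0.0932, -0.4368)
  A=0.0455, B=-0.4368, C=(l²−L²−A²−y'²−z²)/(2L)=0.1922
  √(A²+B²)=0.4392;  θ1 = -1.4670+1.1177 ≈ -0.3493
arm 2 (φ=120.0°): x'=-0.1280, y'=-0.0352
  A cos θ + B sin θ = C:  0.2680·cos θ + -0.4368·sin θ = -0.1192
  γ=atan2(-0.4368,0.2680)=-1.0205;  ψ=arccos(-0.2326)=1.8056;  θ2=γ+ψ≈0.7850
φ3=240.0° → target in arm frame (0.0335, 0.1284)
  e−x'=0.1065;  (l²−L²−(e−x')²−y'²−z²)/2L = 0.1068
  θ3 = atan2(B,A) + arccos(C/0.4496) = -0.0006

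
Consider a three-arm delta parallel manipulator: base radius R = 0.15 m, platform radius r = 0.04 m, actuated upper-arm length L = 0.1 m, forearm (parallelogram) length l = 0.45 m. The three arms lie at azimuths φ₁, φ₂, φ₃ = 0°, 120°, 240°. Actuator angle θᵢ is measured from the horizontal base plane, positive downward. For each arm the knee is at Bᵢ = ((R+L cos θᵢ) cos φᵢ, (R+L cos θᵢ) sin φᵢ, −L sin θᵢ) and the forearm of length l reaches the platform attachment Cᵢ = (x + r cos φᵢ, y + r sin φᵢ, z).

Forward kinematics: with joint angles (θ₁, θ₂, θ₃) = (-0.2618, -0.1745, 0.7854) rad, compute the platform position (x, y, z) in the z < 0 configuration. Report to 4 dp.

(0.0762, 0.1140, -0.3895)

O1 = (0.2066·cos0.0°, 0.2066·sin0.0°, 0.0259) = (0.2066, 0.0000, 0.0259)
O2 = (0.2085·cos120.0°, 0.2085·sin120.0°, 0.0174) = (-0.1042, 0.1806, 0.0174)
φ3=240.0°: virtual centre (-0.0904, -0.1565, -0.0707), radius l
|O₂|²−|O₁|² = 0.0004;  |O₃|²−|O₁|² = -0.0057
[-0.6217 0.3611 -0.0170]·P = 0.0004;  [-0.5939 -0.3130 -0.1932]·P = -0.0057
Cramer: x(z) = 0.0047-0.1836z;  y(z) = 0.0093-0.2689z
sphere 1 gives Az²+Bz+C=0 with A=1.1060, B=0.0174, C=-0.1610;  B²−4AC=0.7125;  roots -0.3895, 0.3737;  negative root z = -0.3895
x = 0.0762, y = 0.1140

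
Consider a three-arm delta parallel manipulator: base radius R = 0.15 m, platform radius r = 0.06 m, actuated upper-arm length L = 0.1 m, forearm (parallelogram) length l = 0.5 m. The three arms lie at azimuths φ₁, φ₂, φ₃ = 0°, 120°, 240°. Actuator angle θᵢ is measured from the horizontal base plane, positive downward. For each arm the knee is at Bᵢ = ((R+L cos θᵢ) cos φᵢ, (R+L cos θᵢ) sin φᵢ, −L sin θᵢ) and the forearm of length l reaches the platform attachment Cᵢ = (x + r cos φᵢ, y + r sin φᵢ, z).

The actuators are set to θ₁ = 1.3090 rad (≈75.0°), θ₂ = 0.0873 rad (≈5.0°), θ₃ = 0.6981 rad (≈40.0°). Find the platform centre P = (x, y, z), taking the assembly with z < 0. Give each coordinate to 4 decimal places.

φ1=0.0°: virtual centre (0.1159, 0.0000, -0.0966), radius l
arm 2 at φ=120.0°: ρ2 = 0.1896;  S2 = (-0.0948, 0.1642, -0.0087)
S3 = (0.1666·cos240.0°, 0.1666·sin240.0°, -0.0643) = (-0.0833, -0.1443, -0.0643)
subtract pairs → two planes through P
linear system: -0.4214x+0.3284y = 0.0133−0.1757z; -0.3984x+-0.2886y = 0.0091−0.0646z
Cramer: x(z) = -0.0271+0.2850z;  y(z) = 0.0057-0.1695z
quadratic in z: (1.1099)z²+(0.1098)z+(-0.2202)=0, √Δ=0.9948 → z ∈ {-0.4976, 0.3987}; z = -0.4976 (taking z<0)
x = -0.1689, y = 0.0900

(-0.1689, 0.0900, -0.4976)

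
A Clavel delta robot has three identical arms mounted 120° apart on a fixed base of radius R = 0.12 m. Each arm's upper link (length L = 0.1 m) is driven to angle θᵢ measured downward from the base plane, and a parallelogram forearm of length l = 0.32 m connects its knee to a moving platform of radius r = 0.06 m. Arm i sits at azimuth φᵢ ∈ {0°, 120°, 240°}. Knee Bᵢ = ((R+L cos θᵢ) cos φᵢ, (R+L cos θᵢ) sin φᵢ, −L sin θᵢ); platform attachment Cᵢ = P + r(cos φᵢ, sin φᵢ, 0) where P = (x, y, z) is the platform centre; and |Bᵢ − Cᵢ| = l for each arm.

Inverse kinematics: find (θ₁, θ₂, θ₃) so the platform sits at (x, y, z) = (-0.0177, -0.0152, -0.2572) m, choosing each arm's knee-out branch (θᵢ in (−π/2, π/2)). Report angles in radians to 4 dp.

θ₁ = -0.0876, θ₂ = -0.1743, θ₃ = -0.3493

φ1=0.0° → target in arm frame (-0.0177, -0.0152)
  A cos θ + B sin θ = C:  0.0777·cos θ + -0.2572·sin θ = 0.0999
  γ=atan2(-0.2572,0.0777)=-1.2774;  ψ=arccos(0.3718)=1.1898;  θ1=γ+ψ≈-0.0876
φ2=120.0° → target in arm frame (-0.0043, 0.0229)
  e−x'=0.0643;  (l²−L²−(e−x')²−y'²−z²)/2L = 0.1079
  √(A²+B²)=0.2651;  θ2 = -1.3258+1.1515 ≈ -0.1743
arm 3 (φ=240.0°): x'=0.0220, y'=-0.0077
  e−x'=0.0380;  (l²−L²−(e−x')²−y'²−z²)/2L = 0.1237
  θ3 = atan2(B,A) + arccos(C/0.2600) = -0.3493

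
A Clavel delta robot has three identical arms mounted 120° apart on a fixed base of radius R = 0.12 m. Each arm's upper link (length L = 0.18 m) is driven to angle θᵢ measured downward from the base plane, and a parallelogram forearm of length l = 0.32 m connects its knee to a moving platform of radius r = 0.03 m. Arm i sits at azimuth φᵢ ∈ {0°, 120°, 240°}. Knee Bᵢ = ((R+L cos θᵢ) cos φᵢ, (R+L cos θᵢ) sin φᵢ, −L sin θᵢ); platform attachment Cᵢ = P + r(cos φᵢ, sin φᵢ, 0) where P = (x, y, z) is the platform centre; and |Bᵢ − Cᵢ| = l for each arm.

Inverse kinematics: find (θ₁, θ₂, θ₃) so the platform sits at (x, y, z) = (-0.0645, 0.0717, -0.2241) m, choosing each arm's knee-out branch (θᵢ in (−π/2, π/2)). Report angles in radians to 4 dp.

θ₁ = 0.6979, θ₂ = -0.2617, θ₃ = 0.5238

φ1=0.0° → target in arm frame (-0.0645, 0.0717)
  A=0.1545, B=-0.2241, C=(l²−L²−A²−y'²−z²)/(2L)=-0.0256
  θ1 = atan2(B,A) + arccos(C/0.2722) = 0.6979
arm 2 (φ=120.0°): x'=0.0943, y'=0.0200
  A=-0.0043, B=-0.2241, C=(l²−L²−A²−y'²−z²)/(2L)=0.0538
  θ2 = atan2(B,A) + arccos(C/0.2241) = -0.2617
arm 3 (φ=240.0°): x'=-0.0298, y'=-0.0917
  A=0.1198, B=-0.2241, C=(l²−L²−A²−y'²−z²)/(2L)=-0.0083
  θ3 = atan2(B,A) + arccos(C/0.2541) = 0.5238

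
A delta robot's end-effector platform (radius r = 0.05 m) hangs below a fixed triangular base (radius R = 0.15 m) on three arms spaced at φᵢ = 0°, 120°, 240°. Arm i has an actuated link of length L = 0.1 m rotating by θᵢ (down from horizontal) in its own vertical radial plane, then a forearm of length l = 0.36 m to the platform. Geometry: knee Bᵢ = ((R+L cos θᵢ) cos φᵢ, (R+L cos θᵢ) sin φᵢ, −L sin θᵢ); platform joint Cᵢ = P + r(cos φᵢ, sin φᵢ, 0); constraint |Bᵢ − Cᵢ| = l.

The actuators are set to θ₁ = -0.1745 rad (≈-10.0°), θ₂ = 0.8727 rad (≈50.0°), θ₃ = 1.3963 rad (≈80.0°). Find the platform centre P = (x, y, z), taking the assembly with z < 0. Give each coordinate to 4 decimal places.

(0.1568, 0.0643, -0.3344)

S1 = (0.1985·cos0.0°, 0.1985·sin0.0°, 0.0174) = (0.1985, 0.0000, 0.0174)
S2 = (0.1643·cos120.0°, 0.1643·sin120.0°, -0.0766) = (-0.0821, 0.1423, -0.0766)
arm 3 at φ=240.0°: (R−r)+L cos θ3 = 0.1174;  S3 = (-0.0587, -0.1016, -0.0985)
eliminate P² terms by subtracting sphere 1 from 2 and 3
plane₁₂: -0.5612x+0.2845y+-0.1879z = -0.0068
det = 0.2604;  x = 0.0231+-0.3998z,  y = 0.0215+-0.1281z
quadratic in z: (1.1763)z²+(0.1000)z+(-0.0981)=0, √Δ=0.6866 → z ∈ {-0.3344, 0.2493}; z = -0.3344 (taking z<0)
x = 0.1568, y = 0.0643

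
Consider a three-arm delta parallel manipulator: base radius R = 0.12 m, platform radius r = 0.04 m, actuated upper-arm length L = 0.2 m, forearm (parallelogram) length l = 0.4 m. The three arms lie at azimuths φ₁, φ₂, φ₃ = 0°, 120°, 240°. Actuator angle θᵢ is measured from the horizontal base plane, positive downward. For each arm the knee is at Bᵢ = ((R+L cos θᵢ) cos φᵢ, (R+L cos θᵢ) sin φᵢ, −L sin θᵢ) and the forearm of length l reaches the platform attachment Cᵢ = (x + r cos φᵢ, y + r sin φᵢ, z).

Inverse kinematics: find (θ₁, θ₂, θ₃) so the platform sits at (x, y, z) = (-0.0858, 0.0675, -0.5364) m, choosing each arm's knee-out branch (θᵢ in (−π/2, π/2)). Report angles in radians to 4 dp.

arm 1 (φ=0.0°): x'=-0.0858, y'=0.0675
  A=0.1658, B=-0.5364, C=(l²−L²−A²−y'²−z²)/(2L)=-0.4994
  γ=atan2(-0.5364,0.1658)=-1.2710;  ψ=arccos(-0.8895)=2.6671;  θ1=γ+ψ≈1.3961
arm 2 (φ=120.0°): x'=0.1014, y'=0.0406
  e−x'=-0.0214;  (l²−L²−(e−x')²−y'²−z²)/2L = -0.4246
  γ=atan2(-0.5364,-0.0214)=-1.6106;  ψ=arccos(-0.7909)=2.4830;  θ2=γ+ψ≈0.8725
φ3=240.0° → target in arm frame (-0.0156, -0.1081)
  e−x'=0.0956;  (l²−L²−(e−x')²−y'²−z²)/2L = -0.4713
  √(A²+B²)=0.5448;  θ3 = -1.3945+2.6161 ≈ 1.2216

θ₁ = 1.3961, θ₂ = 0.8725, θ₃ = 1.2216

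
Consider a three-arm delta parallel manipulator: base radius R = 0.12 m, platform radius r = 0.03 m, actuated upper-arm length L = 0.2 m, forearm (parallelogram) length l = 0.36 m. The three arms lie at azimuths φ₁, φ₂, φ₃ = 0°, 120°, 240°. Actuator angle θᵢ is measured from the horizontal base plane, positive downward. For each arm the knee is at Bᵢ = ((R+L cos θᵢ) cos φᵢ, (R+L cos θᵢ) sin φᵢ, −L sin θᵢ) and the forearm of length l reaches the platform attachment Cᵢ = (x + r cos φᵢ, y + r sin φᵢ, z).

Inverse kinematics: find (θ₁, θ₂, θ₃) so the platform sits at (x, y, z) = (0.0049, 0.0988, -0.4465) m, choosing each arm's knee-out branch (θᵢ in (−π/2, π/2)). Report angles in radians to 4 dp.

θ₁ = 0.9599, θ₂ = 0.6981, θ₃ = 1.2218

rotate P by −φ1: (0.0049, 0.0988, -0.4465)
  A cos θ + B sin θ = C:  0.0851·cos θ + -0.4465·sin θ = -0.3169
  γ=atan2(-0.4465,0.0851)=-1.3825;  ψ=arccos(-0.6972)=2.3423;  θ1=γ+ψ≈0.9599
arm 2 (φ=120.0°): x'=0.0831, y'=-0.0536
  A cos θ + B sin θ = C:  0.0069·cos θ + -0.4465·sin θ = -0.2817
  √(A²+B²)=0.4466;  θ2 = -1.5554+2.2535 ≈ 0.6981
arm 3 (φ=240.0°): x'=-0.0880, y'=-0.0452
  A cos θ + B sin θ = C:  0.1780·cos θ + -0.4465·sin θ = -0.3587
  θ3 = atan2(B,A) + arccos(C/0.4807) = 1.2218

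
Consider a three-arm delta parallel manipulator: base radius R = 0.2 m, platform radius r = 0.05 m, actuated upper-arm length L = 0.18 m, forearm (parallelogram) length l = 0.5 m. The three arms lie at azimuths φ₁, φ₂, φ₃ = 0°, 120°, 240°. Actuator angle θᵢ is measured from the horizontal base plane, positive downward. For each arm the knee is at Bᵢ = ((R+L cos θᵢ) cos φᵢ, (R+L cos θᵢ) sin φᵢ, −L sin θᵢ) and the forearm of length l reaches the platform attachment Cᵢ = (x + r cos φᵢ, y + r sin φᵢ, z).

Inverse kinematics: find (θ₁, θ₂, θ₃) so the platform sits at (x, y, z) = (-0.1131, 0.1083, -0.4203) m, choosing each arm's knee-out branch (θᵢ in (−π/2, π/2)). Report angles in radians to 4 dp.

arm 1 (φ=0.0°): x'=-0.1131, y'=0.1083
  A=0.2631, B=-0.4203, C=(l²−L²−A²−y'²−z²)/(2L)=-0.1111
  γ=atan2(-0.4203,0.2631)=-1.0115;  ψ=arccos(-0.2241)=1.7968;  θ1=γ+ψ≈0.7853
arm 2 (φ=120.0°): x'=0.1503, y'=0.0438
  A cos θ + B sin θ = C:  -0.0003·cos θ + -0.4203·sin θ = 0.1084
  θ2 = atan2(B,A) + arccos(C/0.4203) = -0.2617
arm 3 (φ=240.0°): x'=-0.0372, y'=-0.1521
  A cos θ + B sin θ = C:  0.1872·cos θ + -0.4203·sin θ = -0.0479
  γ=atan2(-0.4203,0.1872)=-1.1517;  ψ=arccos(-0.1041)=1.6751;  θ3=γ+ψ≈0.5234

θ₁ = 0.7853, θ₂ = -0.2617, θ₃ = 0.5234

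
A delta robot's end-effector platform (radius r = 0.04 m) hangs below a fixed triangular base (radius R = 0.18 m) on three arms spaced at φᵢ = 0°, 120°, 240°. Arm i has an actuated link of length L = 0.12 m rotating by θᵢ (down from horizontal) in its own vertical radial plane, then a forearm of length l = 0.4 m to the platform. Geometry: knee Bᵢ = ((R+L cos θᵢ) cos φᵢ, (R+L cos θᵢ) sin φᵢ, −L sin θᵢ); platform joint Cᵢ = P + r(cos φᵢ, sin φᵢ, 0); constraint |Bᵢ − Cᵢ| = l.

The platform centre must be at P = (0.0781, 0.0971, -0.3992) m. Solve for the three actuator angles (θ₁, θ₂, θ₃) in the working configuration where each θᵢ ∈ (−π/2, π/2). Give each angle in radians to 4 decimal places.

rotate P by −φ1: (0.0781, 0.0971, -0.3992)
  A cos θ + B sin θ = C:  0.0619·cos θ + -0.3992·sin θ = -0.1126
  √(A²+B²)=0.4040;  θ1 = -1.4170+1.8532 ≈ 0.4363
rotate P by −φ2: (0.0450, -0.1162, -0.3992)
  A=0.0950, B=-0.3992, C=(l²−L²−A²−y'²−z²)/(2L)=-0.1512
  √(A²+B²)=0.4103;  θ2 = -1.3373+1.9480 ≈ 0.6108
rotate P by −φ3: (-0.1231, 0.0191, -0.3992)
  e−x'=0.2631;  (l²−L²−(e−x')²−y'²−z²)/2L = -0.3474
  √(A²+B²)=0.4781;  θ3 = -0.9880+2.3840 ≈ 1.3960

θ₁ = 0.4363, θ₂ = 0.6108, θ₃ = 1.3960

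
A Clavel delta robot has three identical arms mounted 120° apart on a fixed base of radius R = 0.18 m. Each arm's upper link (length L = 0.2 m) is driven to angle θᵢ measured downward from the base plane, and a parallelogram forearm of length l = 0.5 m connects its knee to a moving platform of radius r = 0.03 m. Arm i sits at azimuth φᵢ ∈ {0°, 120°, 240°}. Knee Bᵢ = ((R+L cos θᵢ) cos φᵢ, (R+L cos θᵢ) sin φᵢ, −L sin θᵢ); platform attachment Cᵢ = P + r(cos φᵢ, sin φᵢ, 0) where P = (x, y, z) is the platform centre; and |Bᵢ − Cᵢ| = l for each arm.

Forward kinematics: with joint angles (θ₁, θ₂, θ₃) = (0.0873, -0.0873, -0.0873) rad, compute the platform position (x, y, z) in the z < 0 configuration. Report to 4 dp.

φ1=0.0°: virtual centre (0.3492, 0.0000, -0.0174), radius l
O2 = (0.3492·cos120.0°, 0.3492·sin120.0°, 0.0174) = (-0.1746, 0.3024, 0.0174)
arm 3 at φ=240.0°: (R−r)+L cos θ3 = 0.3492;  O3 = (-0.1746, -0.3024, 0.0174)
eliminate P² terms by subtracting sphere 1 from 2 and 3
[-1.0477 0.6049 0.0698]·P = 0.0000;  [-1.0477 -0.6049 0.0698]·P = 0.0000
Cramer: x(z) = 0.0000+0.0666z;  y(z) = 0.0000-0.0000z
sphere 1 gives Az²+Bz+C=0 with A=1.0044, B=-0.0116, C=-0.1277;  B²−4AC=0.5133;  roots -0.3509, 0.3624;  negative root z = -0.3509
x = -0.0234, y = 0.0000

(-0.0234, 0.0000, -0.3509)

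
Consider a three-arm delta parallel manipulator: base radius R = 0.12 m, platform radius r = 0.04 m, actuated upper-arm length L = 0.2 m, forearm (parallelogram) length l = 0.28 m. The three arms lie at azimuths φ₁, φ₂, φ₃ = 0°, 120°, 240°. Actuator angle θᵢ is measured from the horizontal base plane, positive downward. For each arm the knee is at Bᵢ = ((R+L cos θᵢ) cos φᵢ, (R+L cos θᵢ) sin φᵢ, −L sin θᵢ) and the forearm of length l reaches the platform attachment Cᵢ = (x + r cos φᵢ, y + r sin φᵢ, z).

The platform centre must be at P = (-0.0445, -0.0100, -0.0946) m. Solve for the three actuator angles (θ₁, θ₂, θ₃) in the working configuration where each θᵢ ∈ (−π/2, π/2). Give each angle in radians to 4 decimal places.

θ₁ = 0.6977, θ₂ = 0.0878, θ₃ = -0.1748

rotate P by −φ1: (-0.0445, -0.0100, -0.0946)
  A=0.1245, B=-0.0946, C=(l²−L²−A²−y'²−z²)/(2L)=0.0346
  √(A²+B²)=0.1564;  θ1 = -0.6498+1.3475 ≈ 0.6977
arm 2 (φ=120.0°): x'=0.0136, y'=0.0435
  A=0.0664, B=-0.0946, C=(l²−L²−A²−y'²−z²)/(2L)=0.0579
  θ2 = atan2(B,A) + arccos(C/0.1156) = 0.0878
arm 3 (φ=240.0°): x'=0.0309, y'=-0.0335
  e−x'=0.0491;  (l²−L²−(e−x')²−y'²−z²)/2L = 0.0648
  γ=atan2(-0.0946,0.0491)=-1.0921;  ψ=arccos(0.6079)=0.9174;  θ3=γ+ψ≈-0.1748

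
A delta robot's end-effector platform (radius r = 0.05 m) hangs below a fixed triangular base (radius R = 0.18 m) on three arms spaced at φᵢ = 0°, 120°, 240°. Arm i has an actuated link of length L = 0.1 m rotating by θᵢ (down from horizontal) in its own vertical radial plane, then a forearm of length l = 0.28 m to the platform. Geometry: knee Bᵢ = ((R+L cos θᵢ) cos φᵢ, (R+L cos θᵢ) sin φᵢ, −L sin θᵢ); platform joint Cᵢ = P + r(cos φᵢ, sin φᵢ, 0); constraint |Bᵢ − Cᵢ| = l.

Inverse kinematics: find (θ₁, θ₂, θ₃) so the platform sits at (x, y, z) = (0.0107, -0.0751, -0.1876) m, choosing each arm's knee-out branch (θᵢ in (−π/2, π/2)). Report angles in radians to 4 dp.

θ₁ = 0.2619, θ₂ = 0.9600, θ₃ = -0.3499

rotate P by −φ1: (0.0107, -0.0751, -0.1876)
  A=0.1193, B=-0.1876, C=(l²−L²−A²−y'²−z²)/(2L)=0.0667
  θ1 = atan2(B,A) + arccos(C/0.2223) = 0.2619
φ2=120.0° → target in arm frame (-0.0704, 0.0283)
  A=0.2004, B=-0.1876, C=(l²−L²−A²−y'²−z²)/(2L)=-0.0387
  θ2 = atan2(B,A) + arccos(C/0.2745) = 0.9600
rotate P by −φ3: (0.0597, 0.0468, -0.1876)
  e−x'=0.0703;  (l²−L²−(e−x')²−y'²−z²)/2L = 0.1304
  θ3 = atan2(B,A) + arccos(C/0.2003) = -0.3499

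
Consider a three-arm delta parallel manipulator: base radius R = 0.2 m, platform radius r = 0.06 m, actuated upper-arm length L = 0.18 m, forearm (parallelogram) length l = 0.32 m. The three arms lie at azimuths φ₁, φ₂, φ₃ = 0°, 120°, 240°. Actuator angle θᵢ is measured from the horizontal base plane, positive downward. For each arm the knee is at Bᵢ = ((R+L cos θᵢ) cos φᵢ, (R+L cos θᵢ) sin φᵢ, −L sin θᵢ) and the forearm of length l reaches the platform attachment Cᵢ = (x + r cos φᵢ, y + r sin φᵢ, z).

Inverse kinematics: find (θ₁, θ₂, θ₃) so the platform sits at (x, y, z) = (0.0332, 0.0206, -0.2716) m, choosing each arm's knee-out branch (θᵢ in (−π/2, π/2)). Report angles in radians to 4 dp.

θ₁ = 0.5237, θ₂ = 0.6978, θ₃ = 0.8727

arm 1 (φ=0.0°): x'=0.0332, y'=0.0206
  A=0.1068, B=-0.2716, C=(l²−L²−A²−y'²−z²)/(2L)=-0.0433
  γ=atan2(-0.2716,0.1068)=-1.1961;  ψ=arccos(-0.1485)=1.7198;  θ1=γ+ψ≈0.5237
arm 2 (φ=120.0°): x'=0.0012, y'=-0.0391
  e−x'=0.1388;  (l²−L²−(e−x')²−y'²−z²)/2L = -0.0682
  γ=atan2(-0.2716,0.1388)=-1.0985;  ψ=arccos(-0.2236)=1.7963;  θ2=γ+ψ≈0.6978
arm 3 (φ=240.0°): x'=-0.0344, y'=0.0185
  A cos θ + B sin θ = C:  0.1744·cos θ + -0.2716·sin θ = -0.0959
  θ3 = atan2(B,A) + arccos(C/0.3228) = 0.8727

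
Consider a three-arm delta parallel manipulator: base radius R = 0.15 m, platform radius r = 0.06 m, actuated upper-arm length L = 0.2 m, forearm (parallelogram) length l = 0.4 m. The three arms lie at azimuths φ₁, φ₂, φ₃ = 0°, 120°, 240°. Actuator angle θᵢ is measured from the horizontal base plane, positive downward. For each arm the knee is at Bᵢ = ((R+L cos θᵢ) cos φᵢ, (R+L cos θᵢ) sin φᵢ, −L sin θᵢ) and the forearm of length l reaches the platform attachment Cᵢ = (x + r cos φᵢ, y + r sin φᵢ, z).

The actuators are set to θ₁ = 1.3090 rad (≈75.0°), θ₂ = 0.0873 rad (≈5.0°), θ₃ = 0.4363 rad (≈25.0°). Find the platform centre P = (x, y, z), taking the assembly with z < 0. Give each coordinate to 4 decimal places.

(-0.2214, 0.0481, -0.3538)

O1 = (0.1418·cos0.0°, 0.1418·sin0.0°, -0.1932) = (0.1418, 0.0000, -0.1932)
O2 = (0.2892·cos120.0°, 0.2892·sin120.0°, -0.0174) = (-0.1446, 0.2505, -0.0174)
φ3=240.0°: virtual centre (-0.1356, -0.2349, -0.0845), radius l
|O₂|²−|O₁|² = 0.0265;  |O₃|²−|O₁|² = 0.0233
linear system: -0.5728x+0.5010y = 0.0265−0.3515z; -0.5548x+-0.4698y = 0.0233−0.2173z
det = 0.5470;  x = -0.0441+0.5009z,  y = 0.0025+-0.1289z
quadratic in z: (1.2675)z²+(0.1995)z+(-0.0881)=0, √Δ=0.6975 → z ∈ {-0.3538, 0.1965}; z = -0.3538 (taking z<0)
x = -0.2214, y = 0.0481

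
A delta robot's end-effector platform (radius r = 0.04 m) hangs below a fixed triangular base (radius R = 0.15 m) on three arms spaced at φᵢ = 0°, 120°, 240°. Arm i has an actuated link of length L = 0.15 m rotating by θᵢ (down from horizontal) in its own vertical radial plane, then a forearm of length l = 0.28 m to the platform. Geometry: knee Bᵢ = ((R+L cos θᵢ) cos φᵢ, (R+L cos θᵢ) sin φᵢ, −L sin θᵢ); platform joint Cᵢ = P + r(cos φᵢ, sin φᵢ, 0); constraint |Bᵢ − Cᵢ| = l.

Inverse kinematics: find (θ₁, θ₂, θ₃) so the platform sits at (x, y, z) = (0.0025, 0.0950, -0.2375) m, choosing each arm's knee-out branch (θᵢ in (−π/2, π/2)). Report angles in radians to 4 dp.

rotate P by −φ1: (0.0025, 0.0950, -0.2375)
  A cos θ + B sin θ = C:  0.1075·cos θ + -0.2375·sin θ = -0.0703
  γ=atan2(-0.2375,0.1075)=-1.1458;  ψ=arccos(-0.2696)=1.8438;  θ1=γ+ψ≈0.6980
φ2=120.0° → target in arm frame (0.0810, -0.0497)
  A=0.0290, B=-0.2375, C=(l²−L²−A²−y'²−z²)/(2L)=-0.0127
  γ=atan2(-0.2375,0.0290)=-1.4494;  ψ=arccos(-0.0531)=1.6239;  θ2=γ+ψ≈0.1746
arm 3 (φ=240.0°): x'=-0.0835, y'=-0.0453
  A cos θ + B sin θ = C:  0.1935·cos θ + -0.2375·sin θ = -0.1334
  θ3 = atan2(B,A) + arccos(C/0.3064) = 1.1341

θ₁ = 0.6980, θ₂ = 0.1746, θ₃ = 1.1341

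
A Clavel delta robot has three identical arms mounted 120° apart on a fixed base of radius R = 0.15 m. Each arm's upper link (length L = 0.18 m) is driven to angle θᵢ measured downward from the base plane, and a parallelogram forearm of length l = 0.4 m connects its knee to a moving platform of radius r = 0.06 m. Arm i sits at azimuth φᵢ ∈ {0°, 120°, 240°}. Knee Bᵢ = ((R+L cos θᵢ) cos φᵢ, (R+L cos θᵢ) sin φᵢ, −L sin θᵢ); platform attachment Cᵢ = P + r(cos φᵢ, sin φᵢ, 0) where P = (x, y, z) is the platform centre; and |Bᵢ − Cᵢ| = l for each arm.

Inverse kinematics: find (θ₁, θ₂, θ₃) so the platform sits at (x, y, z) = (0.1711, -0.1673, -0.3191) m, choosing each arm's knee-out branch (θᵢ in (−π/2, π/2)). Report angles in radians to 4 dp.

rotate P by −φ1: (0.1711, -0.1673, -0.3191)
  A=-0.0811, B=-0.3191, C=(l²−L²−A²−y'²−z²)/(2L)=-0.0244
  √(A²+B²)=0.3292;  θ1 = -1.8197+1.6450 ≈ -0.1746
rotate P by −φ2: (-0.2304, -0.0645, -0.3191)
  e−x'=0.3204;  (l²−L²−(e−x')²−y'²−z²)/2L = -0.2252
  θ2 = atan2(B,A) + arccos(C/0.4522) = 1.3087
φ3=240.0° → target in arm frame (0.0593, 0.2318)
  A=0.0307, B=-0.3191, C=(l²−L²−A²−y'²−z²)/(2L)=-0.0803
  √(A²+B²)=0.3206;  θ3 = -1.4750+1.8240 ≈ 0.3490

θ₁ = -0.1746, θ₂ = 1.3087, θ₃ = 0.3490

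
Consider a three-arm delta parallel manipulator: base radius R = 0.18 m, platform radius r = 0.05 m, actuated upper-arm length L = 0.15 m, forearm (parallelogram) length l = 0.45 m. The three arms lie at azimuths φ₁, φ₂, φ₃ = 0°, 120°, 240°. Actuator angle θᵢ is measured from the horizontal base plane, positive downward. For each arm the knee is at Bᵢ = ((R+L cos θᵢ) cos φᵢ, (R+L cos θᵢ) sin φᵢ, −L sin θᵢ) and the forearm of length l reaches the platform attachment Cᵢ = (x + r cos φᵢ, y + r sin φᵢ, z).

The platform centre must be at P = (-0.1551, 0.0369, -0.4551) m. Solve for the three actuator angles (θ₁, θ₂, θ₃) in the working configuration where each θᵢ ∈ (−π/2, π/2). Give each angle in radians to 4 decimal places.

φ1=0.0° → target in arm frame (-0.1551, 0.0369)
  A cos θ + B sin θ = C:  0.2851·cos θ + -0.4551·sin θ = -0.3659
  √(A²+B²)=0.5370;  θ1 = -1.0112+2.3203 ≈ 1.3092
φ2=120.0° → target in arm frame (0.1095, 0.1159)
  A=0.0205, B=-0.4551, C=(l²−L²−A²−y'²−z²)/(2L)=-0.1365
  √(A²+B²)=0.4556;  θ2 = -1.5258+1.8752 ≈ 0.3494
rotate P by −φ3: (0.0456, -0.1528, -0.4551)
  A=0.0844, B=-0.4551, C=(l²−L²−A²−y'²−z²)/(2L)=-0.1919
  θ3 = atan2(B,A) + arccos(C/0.4629) = 0.6110

θ₁ = 1.3092, θ₂ = 0.3494, θ₃ = 0.6110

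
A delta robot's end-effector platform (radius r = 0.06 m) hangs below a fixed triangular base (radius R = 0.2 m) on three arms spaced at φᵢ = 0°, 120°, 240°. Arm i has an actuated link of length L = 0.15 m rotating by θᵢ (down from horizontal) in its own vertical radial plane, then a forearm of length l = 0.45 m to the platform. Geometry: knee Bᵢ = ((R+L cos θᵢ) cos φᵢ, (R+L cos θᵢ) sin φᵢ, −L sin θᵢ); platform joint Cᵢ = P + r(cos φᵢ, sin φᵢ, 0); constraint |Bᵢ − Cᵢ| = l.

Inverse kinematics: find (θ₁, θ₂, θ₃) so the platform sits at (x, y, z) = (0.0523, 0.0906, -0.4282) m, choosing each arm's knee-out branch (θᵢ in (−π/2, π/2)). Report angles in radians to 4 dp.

θ₁ = 0.3494, θ₂ = 0.3493, θ₃ = 0.9603

φ1=0.0° → target in arm frame (0.0523, 0.0906)
  A cos θ + B sin θ = C:  0.0877·cos θ + -0.4282·sin θ = -0.0642
  √(A²+B²)=0.4371;  θ1 = -1.3688+1.7182 ≈ 0.3494
rotate P by −φ2: (0.0523, -0.0906, -0.4282)
  A=0.0877, B=-0.4282, C=(l²−L²−A²−y'²−z²)/(2L)=-0.0642
  γ=atan2(-0.4282,0.0877)=-1.3688;  ψ=arccos(-0.1468)=1.7181;  θ2=γ+ψ≈0.3493
arm 3 (φ=240.0°): x'=-0.1046, y'=0.0000
  A=0.2446, B=-0.4282, C=(l²−L²−A²−y'²−z²)/(2L)=-0.2106
  γ=atan2(-0.4282,0.2446)=-1.0518;  ψ=arccos(-0.4271)=2.0121;  θ3=γ+ψ≈0.9603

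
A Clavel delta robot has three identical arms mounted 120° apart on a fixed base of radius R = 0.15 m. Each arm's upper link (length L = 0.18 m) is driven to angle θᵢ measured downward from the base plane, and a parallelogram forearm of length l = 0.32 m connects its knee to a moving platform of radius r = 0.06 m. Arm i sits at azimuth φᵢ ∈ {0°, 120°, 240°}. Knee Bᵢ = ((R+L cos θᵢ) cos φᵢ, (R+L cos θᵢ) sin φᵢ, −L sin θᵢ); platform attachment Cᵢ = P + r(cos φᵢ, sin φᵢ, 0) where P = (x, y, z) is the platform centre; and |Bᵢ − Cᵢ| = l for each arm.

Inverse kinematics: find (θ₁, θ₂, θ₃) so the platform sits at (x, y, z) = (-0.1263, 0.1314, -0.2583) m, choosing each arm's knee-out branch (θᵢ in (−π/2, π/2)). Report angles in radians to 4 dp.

rotate P by −φ1: (-0.1263, 0.1314, -0.2583)
  A cos θ + B sin θ = C:  0.2163·cos θ + -0.2583·sin θ = -0.1688
  √(A²+B²)=0.3369;  θ1 = -0.8737+2.0956 ≈ 1.2219
arm 2 (φ=120.0°): x'=0.1769, y'=0.0437
  e−x'=-0.0869;  (l²−L²−(e−x')²−y'²−z²)/2L = -0.0172
  γ=atan2(-0.2583,-0.0869)=-1.8955;  ψ=arccos(-0.0631)=1.6339;  θ2=γ+ψ≈-0.2616
φ3=240.0° → target in arm frame (-0.0506, -0.1751)
  A cos θ + B sin θ = C:  0.1406·cos θ + -0.2583·sin θ = -0.1310
  θ3 = atan2(B,A) + arccos(C/0.2941) = 0.9602

θ₁ = 1.2219, θ₂ = -0.2616, θ₃ = 0.9602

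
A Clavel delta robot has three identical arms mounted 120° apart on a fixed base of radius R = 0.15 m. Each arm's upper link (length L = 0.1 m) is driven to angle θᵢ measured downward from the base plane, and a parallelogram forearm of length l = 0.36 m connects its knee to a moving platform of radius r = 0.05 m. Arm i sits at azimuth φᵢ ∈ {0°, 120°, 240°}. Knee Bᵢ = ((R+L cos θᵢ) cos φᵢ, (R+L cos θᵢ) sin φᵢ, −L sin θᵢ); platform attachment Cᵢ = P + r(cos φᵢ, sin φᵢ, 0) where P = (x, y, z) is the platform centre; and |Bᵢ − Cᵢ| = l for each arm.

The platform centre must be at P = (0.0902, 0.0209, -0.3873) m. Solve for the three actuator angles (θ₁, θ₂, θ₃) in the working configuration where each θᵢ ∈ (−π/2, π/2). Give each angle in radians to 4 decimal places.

θ₁ = 0.4360, θ₂ = 1.0471, θ₃ = 1.2215

rotate P by −φ1: (0.0902, 0.0209, -0.3873)
  A=0.0098, B=-0.3873, C=(l²−L²−A²−y'²−z²)/(2L)=-0.1547
  γ=atan2(-0.3873,0.0098)=-1.5455;  ψ=arccos(-0.3992)=1.9815;  θ1=γ+ψ≈0.4360
rotate P by −φ2: (-0.0270, -0.0886, -0.3873)
  A=0.1270, B=-0.3873, C=(l²−L²−A²−y'²−z²)/(2L)=-0.2719
  √(A²+B²)=0.4076;  θ2 = -1.2539+2.3010 ≈ 1.0471
φ3=240.0° → target in arm frame (-0.0632, 0.0677)
  e−x'=0.1632;  (l²−L²−(e−x')²−y'²−z²)/2L = -0.3081
  √(A²+B²)=0.4203;  θ3 = -1.1720+2.3935 ≈ 1.2215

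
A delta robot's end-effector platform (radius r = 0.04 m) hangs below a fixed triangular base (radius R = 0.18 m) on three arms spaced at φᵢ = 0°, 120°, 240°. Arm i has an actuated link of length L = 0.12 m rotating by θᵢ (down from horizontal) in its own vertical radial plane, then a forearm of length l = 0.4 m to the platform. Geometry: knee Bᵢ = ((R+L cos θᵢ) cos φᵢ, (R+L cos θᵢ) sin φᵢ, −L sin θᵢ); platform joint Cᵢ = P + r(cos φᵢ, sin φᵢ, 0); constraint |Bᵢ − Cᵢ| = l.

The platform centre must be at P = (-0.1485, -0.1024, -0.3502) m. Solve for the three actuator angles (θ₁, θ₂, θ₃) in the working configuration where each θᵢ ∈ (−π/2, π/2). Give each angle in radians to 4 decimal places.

θ₁ = 1.3964, θ₂ = 0.7853, θ₃ = -0.2619

arm 1 (φ=0.0°): x'=-0.1485, y'=-0.1024
  e−x'=0.2885;  (l²−L²−(e−x')²−y'²−z²)/2L = -0.2948
  √(A²+B²)=0.4537;  θ1 = -0.8817+2.2781 ≈ 1.3964
rotate P by −φ2: (-0.0144, 0.1798, -0.3502)
  A cos θ + B sin θ = C:  0.1544·cos θ + -0.3502·sin θ = -0.1384
  θ2 = atan2(B,A) + arccos(C/0.3827) = 0.7853
arm 3 (φ=240.0°): x'=0.1629, y'=-0.0774
  A cos θ + B sin θ = C:  -0.0229·cos θ + -0.3502·sin θ = 0.0685
  θ3 = atan2(B,A) + arccos(C/0.3509) = -0.2619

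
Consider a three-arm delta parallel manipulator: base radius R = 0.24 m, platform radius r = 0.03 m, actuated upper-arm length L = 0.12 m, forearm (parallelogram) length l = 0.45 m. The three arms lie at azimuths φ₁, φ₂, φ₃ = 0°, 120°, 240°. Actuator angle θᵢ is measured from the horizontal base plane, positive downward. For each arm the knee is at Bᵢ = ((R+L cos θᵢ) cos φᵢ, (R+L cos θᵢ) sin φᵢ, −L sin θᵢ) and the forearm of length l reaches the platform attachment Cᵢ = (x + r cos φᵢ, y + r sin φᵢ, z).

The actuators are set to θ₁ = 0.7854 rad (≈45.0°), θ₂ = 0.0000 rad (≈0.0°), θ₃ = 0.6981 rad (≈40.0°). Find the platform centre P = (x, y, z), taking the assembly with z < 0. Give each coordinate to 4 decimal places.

(-0.0461, 0.0620, -0.3719)

φ1=0.0°: virtual centre (0.2949, 0.0000, -0.0849), radius l
S2 = (0.3300·cos120.0°, 0.3300·sin120.0°, 0.0000) = (-0.1650, 0.2858, 0.0000)
S3 = (0.3019·cos240.0°, 0.3019·sin240.0°, -0.0771) = (-0.1510, -0.2615, -0.0771)
|S₂|²−|S₁|² = 0.0148;  |S₃|²−|S₁|² = 0.0030
[-0.9197 0.5716 0.1697]·P = 0.0148;  [-0.8916 -0.5230 0.0154]·P = 0.0030
Cramer: x(z) = -0.0095+0.0985z;  y(z) = 0.0105-0.1384z
sphere 1 gives Az²+Bz+C=0 with A=1.0289, B=0.1068, C=-0.1026;  B²−4AC=0.4335;  roots -0.3719, 0.2680;  negative root z = -0.3719
x = -0.0461, y = 0.0620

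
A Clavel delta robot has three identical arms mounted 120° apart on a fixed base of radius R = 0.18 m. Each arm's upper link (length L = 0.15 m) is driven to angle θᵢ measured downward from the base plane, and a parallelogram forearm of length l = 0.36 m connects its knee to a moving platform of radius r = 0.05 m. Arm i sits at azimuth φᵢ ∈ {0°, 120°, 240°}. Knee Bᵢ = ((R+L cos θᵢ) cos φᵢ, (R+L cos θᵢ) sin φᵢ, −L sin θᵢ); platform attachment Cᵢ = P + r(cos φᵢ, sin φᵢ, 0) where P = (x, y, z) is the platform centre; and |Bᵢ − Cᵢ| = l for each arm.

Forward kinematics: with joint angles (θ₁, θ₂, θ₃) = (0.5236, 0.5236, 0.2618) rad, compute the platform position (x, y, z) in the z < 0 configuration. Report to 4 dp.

arm 1 at φ=0.0°: (R−r)+L cos θ1 = 0.2599;  O1 = (0.2599, 0.0000, -0.0750)
O2 = (0.2599·cos120.0°, 0.2599·sin120.0°, -0.0750) = (-0.1300, 0.2251, -0.0750)
φ3=240.0°: virtual centre (-0.1374, -0.2381, -0.0388), radius l
|O₂|²−|O₁|² = 0.0000;  |O₃|²−|O₁|² = 0.0039
linear system: -0.7797x+0.4502y = 0.0000−0.0000z; -0.7947x+-0.4761y = 0.0039−0.0724z
det = 0.7290;  x = -0.0024+0.0447z,  y = -0.0042+0.0774z
sphere 1 gives Az²+Bz+C=0 with A=1.0080, B=0.1259, C=-0.0552;  B²−4AC=0.2382;  roots -0.3046, 0.1796;  negative root z = -0.3046
x = -0.0160, y = -0.0277

(-0.0160, -0.0277, -0.3046)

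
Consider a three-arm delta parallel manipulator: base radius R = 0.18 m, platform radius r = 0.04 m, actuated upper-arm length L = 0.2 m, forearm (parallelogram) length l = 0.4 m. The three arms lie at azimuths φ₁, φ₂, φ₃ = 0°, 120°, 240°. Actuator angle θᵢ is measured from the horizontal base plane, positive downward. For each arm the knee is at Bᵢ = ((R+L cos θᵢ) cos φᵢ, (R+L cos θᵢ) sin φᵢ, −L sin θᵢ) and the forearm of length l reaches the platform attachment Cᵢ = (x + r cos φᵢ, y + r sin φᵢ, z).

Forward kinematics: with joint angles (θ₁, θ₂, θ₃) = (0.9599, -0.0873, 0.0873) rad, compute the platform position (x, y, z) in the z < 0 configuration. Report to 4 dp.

S1 = (0.2547·cos0.0°, 0.2547·sin0.0°, -0.1638) = (0.2547, 0.0000, -0.1638)
S2 = (0.3392·cos120.0°, 0.3392·sin120.0°, 0.0174) = (-0.1696, 0.2938, 0.0174)
φ3=240.0°: virtual centre (-0.1696, -0.2938, -0.0174), radius l
eliminate P² terms by subtracting sphere 1 from 2 and 3
plane₁₂: -0.8487x+0.5876y+0.3625z = 0.0237
det = 0.9973;  x = -0.0279+0.3861z,  y = 0.0000+-0.0594z
quadratic in z: (1.1526)z²+(0.1094)z+(-0.0533)=0, √Δ=0.5076 → z ∈ {-0.2677, 0.1727}; z = -0.2677 (taking z<0)
x = -0.1312, y = 0.0159

(-0.1312, 0.0159, -0.2677)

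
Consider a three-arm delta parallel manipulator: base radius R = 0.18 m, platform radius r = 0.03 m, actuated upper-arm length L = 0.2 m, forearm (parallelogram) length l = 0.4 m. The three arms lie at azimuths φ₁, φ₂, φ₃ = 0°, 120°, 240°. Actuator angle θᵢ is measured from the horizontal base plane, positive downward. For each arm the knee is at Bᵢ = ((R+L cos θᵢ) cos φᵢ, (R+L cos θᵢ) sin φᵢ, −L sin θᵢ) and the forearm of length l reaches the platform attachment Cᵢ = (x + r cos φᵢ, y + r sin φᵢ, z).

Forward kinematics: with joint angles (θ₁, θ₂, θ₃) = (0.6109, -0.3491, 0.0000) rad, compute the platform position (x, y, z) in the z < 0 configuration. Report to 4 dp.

(-0.0740, 0.0219, -0.2102)

arm 1 at φ=0.0°: e+L cos θ1 = 0.3138;  S1 = (0.3138, 0.0000, -0.1147)
arm 2 at φ=120.0°: e+L cos θ2 = 0.3379;  S2 = (-0.1690, 0.2927, 0.0684)
φ3=240.0°: virtual centre (-0.1750, -0.3031, 0.0000), radius l
|S₂|²−|S₁|² = 0.0072;  |S₃|²−|S₁|² = 0.0109
[-0.9656 0.5853 0.3663]·P = 0.0072;  [-0.9777 -0.6062 0.2294]·P = 0.0109
det = 1.1576;  x = -0.0093+0.3078z,  y = -0.0029+-0.1179z
quadratic in z: (1.1087)z²+(0.0312)z+(-0.0424)=0, √Δ=0.4349 → z ∈ {-0.2102, 0.1821}; z = -0.2102 (taking z<0)
x = -0.0740, y = 0.0219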